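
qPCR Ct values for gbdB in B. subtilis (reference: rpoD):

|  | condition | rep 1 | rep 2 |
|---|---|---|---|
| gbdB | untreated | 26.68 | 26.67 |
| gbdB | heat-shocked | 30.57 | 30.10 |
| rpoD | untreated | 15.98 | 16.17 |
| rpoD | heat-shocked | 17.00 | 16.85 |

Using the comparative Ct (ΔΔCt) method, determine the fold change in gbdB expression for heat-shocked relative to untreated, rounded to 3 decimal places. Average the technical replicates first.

0.143

Mean Ct: gbdB untreated 26.675; gbdB heat-shocked 30.335; rpoD untreated 16.075; rpoD heat-shocked 16.925
ΔCt(untreated) = 26.675 − 16.075 = 10.600
ΔCt(heat-shocked) = 30.335 − 16.925 = 13.410
ΔΔCt = 13.410 − 10.600 = 2.810
Fold change = 2^(−2.810) = 0.1426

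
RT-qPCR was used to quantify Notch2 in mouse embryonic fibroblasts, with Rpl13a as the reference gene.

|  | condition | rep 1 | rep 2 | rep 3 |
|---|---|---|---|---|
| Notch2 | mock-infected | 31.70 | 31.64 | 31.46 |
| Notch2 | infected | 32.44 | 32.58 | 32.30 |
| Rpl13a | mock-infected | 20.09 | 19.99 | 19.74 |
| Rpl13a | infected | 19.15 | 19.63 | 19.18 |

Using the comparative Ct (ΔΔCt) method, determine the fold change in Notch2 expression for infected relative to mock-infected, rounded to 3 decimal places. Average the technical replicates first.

0.363

Mean Ct: Notch2 mock-infected 31.600; Notch2 infected 32.440; Rpl13a mock-infected 19.940; Rpl13a infected 19.320
ΔCt(mock-infected) = 31.600 − 19.940 = 11.660
ΔCt(infected) = 32.440 − 19.320 = 13.120
ΔΔCt = 13.120 − 11.660 = 1.460
Fold change = 2^(−1.460) = 0.3635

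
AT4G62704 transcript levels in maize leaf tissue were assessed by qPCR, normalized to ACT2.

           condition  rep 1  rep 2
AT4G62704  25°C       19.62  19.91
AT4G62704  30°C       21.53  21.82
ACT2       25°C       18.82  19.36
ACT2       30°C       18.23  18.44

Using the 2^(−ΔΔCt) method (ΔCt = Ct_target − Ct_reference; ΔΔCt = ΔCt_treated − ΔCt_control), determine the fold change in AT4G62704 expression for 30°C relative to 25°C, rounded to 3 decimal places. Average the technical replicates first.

0.158

Mean Ct: AT4G62704 25°C 19.765; AT4G62704 30°C 21.675; ACT2 25°C 19.090; ACT2 30°C 18.335
ΔCt(25°C) = 19.765 − 19.090 = 0.675
ΔCt(30°C) = 21.675 − 18.335 = 3.340
ΔΔCt = 3.340 − 0.675 = 2.665
Fold change = 2^(−2.665) = 0.1577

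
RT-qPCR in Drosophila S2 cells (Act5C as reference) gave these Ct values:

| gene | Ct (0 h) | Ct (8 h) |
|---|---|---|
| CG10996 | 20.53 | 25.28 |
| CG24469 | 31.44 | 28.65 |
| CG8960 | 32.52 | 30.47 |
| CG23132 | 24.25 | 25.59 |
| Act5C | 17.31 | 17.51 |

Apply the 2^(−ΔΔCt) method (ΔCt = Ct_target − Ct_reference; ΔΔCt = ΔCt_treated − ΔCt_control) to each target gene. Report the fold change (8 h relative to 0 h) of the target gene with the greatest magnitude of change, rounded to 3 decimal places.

0.043

CG10996: ΔΔCt = (25.28−17.51) − (20.53−17.31) = 7.77 − 3.22 = 4.55; fold change = 2^-4.55 = 0.043
CG24469: ΔΔCt = (28.65−17.51) − (31.44−17.31) = 11.14 − 14.13 = -2.99; fold change = 2^2.99 = 7.945
CG8960: ΔΔCt = (30.47−17.51) − (32.52−17.31) = 12.96 − 15.21 = -2.25; fold change = 2^2.25 = 4.757
CG23132: ΔΔCt = (25.59−17.51) − (24.25−17.31) = 8.08 − 6.94 = 1.14; fold change = 2^-1.14 = 0.454
CG10996 has the largest |ΔΔCt| = 4.55.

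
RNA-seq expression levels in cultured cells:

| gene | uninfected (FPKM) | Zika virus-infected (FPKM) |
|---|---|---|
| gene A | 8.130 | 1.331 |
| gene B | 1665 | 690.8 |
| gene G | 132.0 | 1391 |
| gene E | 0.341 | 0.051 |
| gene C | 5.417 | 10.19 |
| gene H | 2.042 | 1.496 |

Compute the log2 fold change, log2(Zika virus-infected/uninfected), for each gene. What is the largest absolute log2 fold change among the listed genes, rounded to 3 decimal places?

log2(1.331/8.130) = -2.611  (gene A)
log2(690.8/1665) = -1.269  (gene B)
log2(1391/132.0) = 3.398  (gene G)
log2(0.051/0.341) = -2.741  (gene E)
log2(10.19/5.417) = 0.912  (gene C)
log2(1.496/2.042) = -0.449  (gene H)
The largest magnitude belongs to gene G.

3.398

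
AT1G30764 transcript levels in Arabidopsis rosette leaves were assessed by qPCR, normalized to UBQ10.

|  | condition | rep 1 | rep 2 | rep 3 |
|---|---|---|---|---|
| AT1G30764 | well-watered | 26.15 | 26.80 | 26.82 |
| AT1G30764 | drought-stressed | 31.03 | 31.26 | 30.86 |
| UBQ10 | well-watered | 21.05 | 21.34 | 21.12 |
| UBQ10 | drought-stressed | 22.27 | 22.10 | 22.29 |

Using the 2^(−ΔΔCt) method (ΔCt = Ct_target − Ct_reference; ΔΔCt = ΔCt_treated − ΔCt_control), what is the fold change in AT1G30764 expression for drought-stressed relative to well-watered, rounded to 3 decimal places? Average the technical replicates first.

0.094

Mean Ct: AT1G30764 well-watered 26.590; AT1G30764 drought-stressed 31.050; UBQ10 well-watered 21.170; UBQ10 drought-stressed 22.220
ΔCt(well-watered) = 26.590 − 21.170 = 5.420
ΔCt(drought-stressed) = 31.050 − 22.220 = 8.830
ΔΔCt = 8.830 − 5.420 = 3.410
Fold change = 2^(−3.410) = 0.0941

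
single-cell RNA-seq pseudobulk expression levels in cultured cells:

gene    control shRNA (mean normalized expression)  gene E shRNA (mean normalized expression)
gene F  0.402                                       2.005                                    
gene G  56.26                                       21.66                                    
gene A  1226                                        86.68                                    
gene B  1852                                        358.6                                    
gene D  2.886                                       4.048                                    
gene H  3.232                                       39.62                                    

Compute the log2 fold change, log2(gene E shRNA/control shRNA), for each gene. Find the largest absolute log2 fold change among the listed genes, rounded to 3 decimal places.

log2(2.005/0.402) = 2.318  (gene F)
log2(21.66/56.26) = -1.377  (gene G)
log2(86.68/1226) = -3.822  (gene A)
log2(358.6/1852) = -2.369  (gene B)
log2(4.048/2.886) = 0.488  (gene D)
log2(39.62/3.232) = 3.616  (gene H)
The largest magnitude belongs to gene A.

3.822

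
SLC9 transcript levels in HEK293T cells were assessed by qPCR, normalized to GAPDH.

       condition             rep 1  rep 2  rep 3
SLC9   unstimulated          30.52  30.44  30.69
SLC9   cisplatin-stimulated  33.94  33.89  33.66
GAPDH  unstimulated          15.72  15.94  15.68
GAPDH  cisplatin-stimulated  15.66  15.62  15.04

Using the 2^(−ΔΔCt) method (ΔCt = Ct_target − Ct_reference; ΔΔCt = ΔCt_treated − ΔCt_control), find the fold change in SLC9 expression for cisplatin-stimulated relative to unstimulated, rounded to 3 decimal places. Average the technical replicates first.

0.081

Mean Ct: SLC9 unstimulated 30.550; SLC9 cisplatin-stimulated 33.830; GAPDH unstimulated 15.780; GAPDH cisplatin-stimulated 15.440
ΔCt(unstimulated) = 30.550 − 15.780 = 14.770
ΔCt(cisplatin-stimulated) = 33.830 − 15.440 = 18.390
ΔΔCt = 18.390 − 14.770 = 3.620
Fold change = 2^(−3.620) = 0.0813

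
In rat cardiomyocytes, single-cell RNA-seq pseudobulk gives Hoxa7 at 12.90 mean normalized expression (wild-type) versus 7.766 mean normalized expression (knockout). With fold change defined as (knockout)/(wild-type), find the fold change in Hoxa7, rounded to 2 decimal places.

Fold change = 7.766 / 12.90 = 0.602
Hoxa7 is downregulated.

0.60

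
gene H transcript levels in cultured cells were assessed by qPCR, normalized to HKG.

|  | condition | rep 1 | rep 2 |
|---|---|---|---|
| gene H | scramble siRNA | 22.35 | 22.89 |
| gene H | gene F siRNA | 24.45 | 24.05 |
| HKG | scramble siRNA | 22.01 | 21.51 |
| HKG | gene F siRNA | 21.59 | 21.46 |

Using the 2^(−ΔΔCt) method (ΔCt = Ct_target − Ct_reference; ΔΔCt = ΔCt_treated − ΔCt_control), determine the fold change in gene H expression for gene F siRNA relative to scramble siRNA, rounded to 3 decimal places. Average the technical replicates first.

0.275

Mean Ct: gene H scramble siRNA 22.620; gene H gene F siRNA 24.250; HKG scramble siRNA 21.760; HKG gene F siRNA 21.525
ΔCt(scramble siRNA) = 22.620 − 21.760 = 0.860
ΔCt(gene F siRNA) = 24.250 − 21.525 = 2.725
ΔΔCt = 2.725 − 0.860 = 1.865
Fold change = 2^(−1.865) = 0.2745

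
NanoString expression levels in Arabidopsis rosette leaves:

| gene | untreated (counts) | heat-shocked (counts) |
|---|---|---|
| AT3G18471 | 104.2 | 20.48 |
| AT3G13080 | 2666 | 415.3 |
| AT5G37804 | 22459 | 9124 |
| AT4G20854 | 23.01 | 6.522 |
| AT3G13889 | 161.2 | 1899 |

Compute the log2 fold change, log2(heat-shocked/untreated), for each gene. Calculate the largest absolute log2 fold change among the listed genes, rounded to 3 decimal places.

3.558

log2(20.48/104.2) = -2.347  (AT3G18471)
log2(415.3/2666) = -2.682  (AT3G13080)
log2(9124/22459) = -1.300  (AT5G37804)
log2(6.522/23.01) = -1.819  (AT4G20854)
log2(1899/161.2) = 3.558  (AT3G13889)
The largest magnitude belongs to AT3G13889.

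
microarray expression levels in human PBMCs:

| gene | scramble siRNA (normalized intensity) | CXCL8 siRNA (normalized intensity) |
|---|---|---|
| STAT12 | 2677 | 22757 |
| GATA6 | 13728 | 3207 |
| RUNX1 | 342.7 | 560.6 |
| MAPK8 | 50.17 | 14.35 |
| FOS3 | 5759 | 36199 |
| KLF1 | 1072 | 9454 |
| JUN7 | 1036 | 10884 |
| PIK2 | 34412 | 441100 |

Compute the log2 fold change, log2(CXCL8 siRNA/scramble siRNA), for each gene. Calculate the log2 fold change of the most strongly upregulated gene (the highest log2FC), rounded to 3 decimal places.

log2(22757/2677) = 3.088  (STAT12)
log2(3207/13728) = -2.098  (GATA6)
log2(560.6/342.7) = 0.710  (RUNX1)
log2(14.35/50.17) = -1.806  (MAPK8)
log2(36199/5759) = 2.652  (FOS3)
log2(9454/1072) = 3.141  (KLF1)
log2(10884/1036) = 3.393  (JUN7)
log2(441100/34412) = 3.680  (PIK2)
PIK2 is most strongly upregulated.

3.680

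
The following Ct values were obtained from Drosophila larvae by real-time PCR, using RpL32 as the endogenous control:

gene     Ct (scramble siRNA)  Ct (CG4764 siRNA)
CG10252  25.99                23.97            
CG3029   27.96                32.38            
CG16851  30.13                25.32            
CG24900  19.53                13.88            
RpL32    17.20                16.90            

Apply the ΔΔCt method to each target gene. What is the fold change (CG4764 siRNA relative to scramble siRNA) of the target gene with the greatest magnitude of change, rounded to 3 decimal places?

40.786

CG10252: ΔΔCt = (23.97−16.90) − (25.99−17.20) = 7.07 − 8.79 = -1.72; fold change = 2^1.72 = 3.294
CG3029: ΔΔCt = (32.38−16.90) − (27.96−17.20) = 15.48 − 10.76 = 4.72; fold change = 2^-4.72 = 0.038
CG16851: ΔΔCt = (25.32−16.90) − (30.13−17.20) = 8.42 − 12.93 = -4.51; fold change = 2^4.51 = 22.785
CG24900: ΔΔCt = (13.88−16.90) − (19.53−17.20) = -3.02 − 2.33 = -5.35; fold change = 2^5.35 = 40.786
CG24900 has the largest |ΔΔCt| = 5.35.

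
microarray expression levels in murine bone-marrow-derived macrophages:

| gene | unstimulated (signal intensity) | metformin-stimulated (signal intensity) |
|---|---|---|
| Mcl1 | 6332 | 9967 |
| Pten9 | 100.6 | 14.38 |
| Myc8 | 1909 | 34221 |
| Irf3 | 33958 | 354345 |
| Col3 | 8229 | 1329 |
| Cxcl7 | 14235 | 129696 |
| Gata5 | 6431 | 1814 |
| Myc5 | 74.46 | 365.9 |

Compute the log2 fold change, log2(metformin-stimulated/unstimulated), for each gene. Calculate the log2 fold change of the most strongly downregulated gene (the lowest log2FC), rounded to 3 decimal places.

log2(9967/6332) = 0.654  (Mcl1)
log2(14.38/100.6) = -2.806  (Pten9)
log2(34221/1909) = 4.164  (Myc8)
log2(354345/33958) = 3.383  (Irf3)
log2(1329/8229) = -2.630  (Col3)
log2(129696/14235) = 3.188  (Cxcl7)
log2(1814/6431) = -1.826  (Gata5)
log2(365.9/74.46) = 2.297  (Myc5)
Pten9 is most strongly downregulated.

-2.806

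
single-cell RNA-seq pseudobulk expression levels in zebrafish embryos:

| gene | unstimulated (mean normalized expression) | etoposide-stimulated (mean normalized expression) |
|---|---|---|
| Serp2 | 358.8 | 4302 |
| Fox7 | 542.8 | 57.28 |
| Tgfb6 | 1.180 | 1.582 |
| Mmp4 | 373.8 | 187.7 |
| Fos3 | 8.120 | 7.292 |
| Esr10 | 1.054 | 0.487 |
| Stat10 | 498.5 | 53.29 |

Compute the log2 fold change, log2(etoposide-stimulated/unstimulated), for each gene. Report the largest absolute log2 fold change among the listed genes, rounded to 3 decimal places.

log2(4302/358.8) = 3.584  (Serp2)
log2(57.28/542.8) = -3.244  (Fox7)
log2(1.582/1.180) = 0.423  (Tgfb6)
log2(187.7/373.8) = -0.994  (Mmp4)
log2(7.292/8.120) = -0.155  (Fos3)
log2(0.487/1.054) = -1.114  (Esr10)
log2(53.29/498.5) = -3.226  (Stat10)
The largest magnitude belongs to Serp2.

3.584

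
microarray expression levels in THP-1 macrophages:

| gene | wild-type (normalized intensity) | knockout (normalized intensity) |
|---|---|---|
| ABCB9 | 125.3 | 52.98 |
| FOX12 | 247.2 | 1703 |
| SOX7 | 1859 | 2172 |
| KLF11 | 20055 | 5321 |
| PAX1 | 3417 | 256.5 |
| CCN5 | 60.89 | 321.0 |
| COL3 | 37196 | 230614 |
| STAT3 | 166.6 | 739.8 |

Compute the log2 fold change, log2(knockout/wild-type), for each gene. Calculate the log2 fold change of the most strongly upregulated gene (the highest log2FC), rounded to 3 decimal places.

2.784

log2(52.98/125.3) = -1.242  (ABCB9)
log2(1703/247.2) = 2.784  (FOX12)
log2(2172/1859) = 0.224  (SOX7)
log2(5321/20055) = -1.914  (KLF11)
log2(256.5/3417) = -3.736  (PAX1)
log2(321.0/60.89) = 2.398  (CCN5)
log2(230614/37196) = 2.632  (COL3)
log2(739.8/166.6) = 2.151  (STAT3)
FOX12 is most strongly upregulated.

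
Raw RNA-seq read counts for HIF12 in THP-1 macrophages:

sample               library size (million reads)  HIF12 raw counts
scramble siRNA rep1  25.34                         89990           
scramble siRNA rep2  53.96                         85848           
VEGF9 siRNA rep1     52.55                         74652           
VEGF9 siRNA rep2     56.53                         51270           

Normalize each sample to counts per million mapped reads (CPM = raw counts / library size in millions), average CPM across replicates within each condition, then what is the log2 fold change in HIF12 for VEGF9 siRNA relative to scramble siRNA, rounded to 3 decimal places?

CPM(scramble siRNA rep1) = 89990 / 25.34 = 3551.3023
CPM(scramble siRNA rep2) = 85848 / 53.96 = 1590.9563
CPM(VEGF9 siRNA rep1) = 74652 / 52.55 = 1420.5899
CPM(VEGF9 siRNA rep2) = 51270 / 56.53 = 906.9521
mean CPM(scramble siRNA) = 2571.1293; mean CPM(VEGF9 siRNA) = 1163.7710
Fold change = 1163.7710 / 2571.1293 = 0.45263
log2(0.45263) = -1.1436

-1.144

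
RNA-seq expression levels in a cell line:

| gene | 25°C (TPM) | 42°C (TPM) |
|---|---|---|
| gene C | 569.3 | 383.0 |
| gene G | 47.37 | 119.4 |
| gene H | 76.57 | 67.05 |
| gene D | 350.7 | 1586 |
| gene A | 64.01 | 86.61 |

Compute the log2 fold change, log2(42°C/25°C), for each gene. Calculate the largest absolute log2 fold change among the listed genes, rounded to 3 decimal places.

log2(383.0/569.3) = -0.572  (gene C)
log2(119.4/47.37) = 1.334  (gene G)
log2(67.05/76.57) = -0.192  (gene H)
log2(1586/350.7) = 2.177  (gene D)
log2(86.61/64.01) = 0.436  (gene A)
The largest magnitude belongs to gene D.

2.177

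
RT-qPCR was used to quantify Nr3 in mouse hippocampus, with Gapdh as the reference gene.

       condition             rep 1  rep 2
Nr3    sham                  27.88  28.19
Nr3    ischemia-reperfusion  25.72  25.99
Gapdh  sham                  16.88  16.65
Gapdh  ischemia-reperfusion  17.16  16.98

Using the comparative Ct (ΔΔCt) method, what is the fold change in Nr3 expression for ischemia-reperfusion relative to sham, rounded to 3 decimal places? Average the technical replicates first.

Mean Ct: Nr3 sham 28.035; Nr3 ischemia-reperfusion 25.855; Gapdh sham 16.765; Gapdh ischemia-reperfusion 17.070
ΔCt(sham) = 28.035 − 16.765 = 11.270
ΔCt(ischemia-reperfusion) = 25.855 − 17.070 = 8.785
ΔΔCt = 8.785 − 11.270 = -2.485
Fold change = 2^(−(-2.485)) = 2^2.485 = 5.5983

5.598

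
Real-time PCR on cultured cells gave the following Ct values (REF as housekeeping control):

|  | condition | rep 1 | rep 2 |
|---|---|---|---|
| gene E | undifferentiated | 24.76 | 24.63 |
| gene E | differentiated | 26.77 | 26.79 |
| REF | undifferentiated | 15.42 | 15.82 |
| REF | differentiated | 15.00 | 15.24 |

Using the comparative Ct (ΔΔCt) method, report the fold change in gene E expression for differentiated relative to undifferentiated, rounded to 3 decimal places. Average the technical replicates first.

Mean Ct: gene E undifferentiated 24.695; gene E differentiated 26.780; REF undifferentiated 15.620; REF differentiated 15.120
ΔCt(undifferentiated) = 24.695 − 15.620 = 9.075
ΔCt(differentiated) = 26.780 − 15.120 = 11.660
ΔΔCt = 11.660 − 9.075 = 2.585
Fold change = 2^(−2.585) = 0.1667

0.167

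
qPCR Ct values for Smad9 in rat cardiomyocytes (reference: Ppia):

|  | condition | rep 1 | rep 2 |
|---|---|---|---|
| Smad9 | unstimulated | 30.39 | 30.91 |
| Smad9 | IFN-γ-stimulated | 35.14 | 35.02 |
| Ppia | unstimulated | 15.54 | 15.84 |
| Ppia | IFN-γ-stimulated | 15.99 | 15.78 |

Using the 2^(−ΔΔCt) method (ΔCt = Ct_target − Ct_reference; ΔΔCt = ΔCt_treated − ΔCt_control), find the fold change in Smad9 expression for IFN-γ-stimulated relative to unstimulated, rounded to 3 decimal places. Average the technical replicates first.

0.053

Mean Ct: Smad9 unstimulated 30.650; Smad9 IFN-γ-stimulated 35.080; Ppia unstimulated 15.690; Ppia IFN-γ-stimulated 15.885
ΔCt(unstimulated) = 30.650 − 15.690 = 14.960
ΔCt(IFN-γ-stimulated) = 35.080 − 15.885 = 19.195
ΔΔCt = 19.195 − 14.960 = 4.235
Fold change = 2^(−4.235) = 0.0531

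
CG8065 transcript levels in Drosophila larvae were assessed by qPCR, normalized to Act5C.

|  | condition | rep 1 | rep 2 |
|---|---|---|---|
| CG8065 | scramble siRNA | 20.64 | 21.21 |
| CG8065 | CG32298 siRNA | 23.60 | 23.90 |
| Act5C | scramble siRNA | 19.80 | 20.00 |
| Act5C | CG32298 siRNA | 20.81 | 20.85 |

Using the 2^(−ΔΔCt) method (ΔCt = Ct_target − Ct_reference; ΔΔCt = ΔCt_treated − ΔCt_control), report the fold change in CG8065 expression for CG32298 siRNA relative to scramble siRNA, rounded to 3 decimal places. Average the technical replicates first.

Mean Ct: CG8065 scramble siRNA 20.925; CG8065 CG32298 siRNA 23.750; Act5C scramble siRNA 19.900; Act5C CG32298 siRNA 20.830
ΔCt(scramble siRNA) = 20.925 − 19.900 = 1.025
ΔCt(CG32298 siRNA) = 23.750 − 20.830 = 2.920
ΔΔCt = 2.920 − 1.025 = 1.895
Fold change = 2^(−1.895) = 0.2689

0.269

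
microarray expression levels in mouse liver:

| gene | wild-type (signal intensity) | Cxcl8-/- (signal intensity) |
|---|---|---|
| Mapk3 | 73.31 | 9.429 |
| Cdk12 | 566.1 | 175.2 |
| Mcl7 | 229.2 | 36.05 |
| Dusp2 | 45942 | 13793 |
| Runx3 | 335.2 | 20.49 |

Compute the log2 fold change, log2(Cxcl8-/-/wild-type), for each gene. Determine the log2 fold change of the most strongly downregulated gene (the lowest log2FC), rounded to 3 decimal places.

-4.032

log2(9.429/73.31) = -2.959  (Mapk3)
log2(175.2/566.1) = -1.692  (Cdk12)
log2(36.05/229.2) = -2.669  (Mcl7)
log2(13793/45942) = -1.736  (Dusp2)
log2(20.49/335.2) = -4.032  (Runx3)
Runx3 is most strongly downregulated.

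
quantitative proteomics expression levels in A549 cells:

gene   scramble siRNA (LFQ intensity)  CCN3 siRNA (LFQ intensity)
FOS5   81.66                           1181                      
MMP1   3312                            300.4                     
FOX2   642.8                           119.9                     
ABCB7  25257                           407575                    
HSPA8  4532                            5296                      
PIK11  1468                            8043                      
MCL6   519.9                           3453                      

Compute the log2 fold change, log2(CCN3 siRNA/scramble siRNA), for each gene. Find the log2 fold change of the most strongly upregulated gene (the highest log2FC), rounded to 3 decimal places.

log2(1181/81.66) = 3.854  (FOS5)
log2(300.4/3312) = -3.463  (MMP1)
log2(119.9/642.8) = -2.423  (FOX2)
log2(407575/25257) = 4.012  (ABCB7)
log2(5296/4532) = 0.225  (HSPA8)
log2(8043/1468) = 2.454  (PIK11)
log2(3453/519.9) = 2.732  (MCL6)
ABCB7 is most strongly upregulated.

4.012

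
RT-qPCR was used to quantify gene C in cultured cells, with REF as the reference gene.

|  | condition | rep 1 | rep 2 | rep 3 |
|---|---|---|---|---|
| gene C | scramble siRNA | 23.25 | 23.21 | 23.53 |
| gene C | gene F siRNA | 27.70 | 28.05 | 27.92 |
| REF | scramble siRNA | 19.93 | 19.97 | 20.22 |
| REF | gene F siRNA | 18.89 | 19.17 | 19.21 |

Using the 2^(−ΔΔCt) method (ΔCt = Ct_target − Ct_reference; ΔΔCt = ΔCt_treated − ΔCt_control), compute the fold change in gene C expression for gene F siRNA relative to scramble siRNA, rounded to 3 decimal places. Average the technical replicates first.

Mean Ct: gene C scramble siRNA 23.330; gene C gene F siRNA 27.890; REF scramble siRNA 20.040; REF gene F siRNA 19.090
ΔCt(scramble siRNA) = 23.330 − 20.040 = 3.290
ΔCt(gene F siRNA) = 27.890 − 19.090 = 8.800
ΔΔCt = 8.800 − 3.290 = 5.510
Fold change = 2^(−5.510) = 0.0219

0.022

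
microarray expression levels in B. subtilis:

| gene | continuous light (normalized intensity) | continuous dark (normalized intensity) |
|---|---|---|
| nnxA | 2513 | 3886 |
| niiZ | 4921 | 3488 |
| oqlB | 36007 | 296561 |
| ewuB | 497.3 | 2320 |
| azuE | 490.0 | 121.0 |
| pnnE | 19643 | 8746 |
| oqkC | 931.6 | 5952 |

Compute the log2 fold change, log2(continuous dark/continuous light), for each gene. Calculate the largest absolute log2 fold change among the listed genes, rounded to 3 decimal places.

3.042

log2(3886/2513) = 0.629  (nnxA)
log2(3488/4921) = -0.497  (niiZ)
log2(296561/36007) = 3.042  (oqlB)
log2(2320/497.3) = 2.222  (ewuB)
log2(121.0/490.0) = -2.018  (azuE)
log2(8746/19643) = -1.167  (pnnE)
log2(5952/931.6) = 2.676  (oqkC)
The largest magnitude belongs to oqlB.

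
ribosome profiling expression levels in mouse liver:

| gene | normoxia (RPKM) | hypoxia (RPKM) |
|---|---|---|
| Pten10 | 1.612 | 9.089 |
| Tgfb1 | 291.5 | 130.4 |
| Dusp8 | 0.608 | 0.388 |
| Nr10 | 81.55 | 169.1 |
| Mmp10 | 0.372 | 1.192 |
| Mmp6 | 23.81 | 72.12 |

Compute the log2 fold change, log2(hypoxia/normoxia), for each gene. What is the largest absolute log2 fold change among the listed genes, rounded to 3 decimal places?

log2(9.089/1.612) = 2.495  (Pten10)
log2(130.4/291.5) = -1.161  (Tgfb1)
log2(0.388/0.608) = -0.648  (Dusp8)
log2(169.1/81.55) = 1.052  (Nr10)
log2(1.192/0.372) = 1.680  (Mmp10)
log2(72.12/23.81) = 1.599  (Mmp6)
The largest magnitude belongs to Pten10.

2.495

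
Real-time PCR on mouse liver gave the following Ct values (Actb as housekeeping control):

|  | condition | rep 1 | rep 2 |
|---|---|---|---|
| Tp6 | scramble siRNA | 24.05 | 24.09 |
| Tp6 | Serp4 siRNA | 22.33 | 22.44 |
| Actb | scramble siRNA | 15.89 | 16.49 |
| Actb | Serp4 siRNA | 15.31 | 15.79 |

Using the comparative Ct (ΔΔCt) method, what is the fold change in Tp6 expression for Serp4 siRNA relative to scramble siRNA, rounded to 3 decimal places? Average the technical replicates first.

2.063

Mean Ct: Tp6 scramble siRNA 24.070; Tp6 Serp4 siRNA 22.385; Actb scramble siRNA 16.190; Actb Serp4 siRNA 15.550
ΔCt(scramble siRNA) = 24.070 − 16.190 = 7.880
ΔCt(Serp4 siRNA) = 22.385 − 15.550 = 6.835
ΔΔCt = 6.835 − 7.880 = -1.045
Fold change = 2^(−(-1.045)) = 2^1.045 = 2.0634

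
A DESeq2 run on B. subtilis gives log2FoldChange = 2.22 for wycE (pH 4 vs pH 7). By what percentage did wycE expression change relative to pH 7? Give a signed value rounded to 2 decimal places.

Fold change = 2^(2.22) = 4.6589
Percent change = (FC − 1) × 100% = (4.6589 − 1) × 100 = 365.89%

365.89%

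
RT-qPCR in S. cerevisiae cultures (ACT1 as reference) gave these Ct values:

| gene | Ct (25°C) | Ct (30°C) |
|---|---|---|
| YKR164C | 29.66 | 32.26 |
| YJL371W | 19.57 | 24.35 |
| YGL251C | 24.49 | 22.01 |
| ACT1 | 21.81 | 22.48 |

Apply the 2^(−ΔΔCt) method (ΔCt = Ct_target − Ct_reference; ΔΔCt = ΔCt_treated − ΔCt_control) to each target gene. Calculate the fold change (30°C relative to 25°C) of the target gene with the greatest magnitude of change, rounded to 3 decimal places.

YKR164C: ΔΔCt = (32.26−22.48) − (29.66−21.81) = 9.78 − 7.85 = 1.93; fold change = 2^-1.93 = 0.262
YJL371W: ΔΔCt = (24.35−22.48) − (19.57−21.81) = 1.87 − (-2.24) = 4.11; fold change = 2^-4.11 = 0.058
YGL251C: ΔΔCt = (22.01−22.48) − (24.49−21.81) = -0.47 − 2.68 = -3.15; fold change = 2^3.15 = 8.877
YJL371W has the largest |ΔΔCt| = 4.11.

0.058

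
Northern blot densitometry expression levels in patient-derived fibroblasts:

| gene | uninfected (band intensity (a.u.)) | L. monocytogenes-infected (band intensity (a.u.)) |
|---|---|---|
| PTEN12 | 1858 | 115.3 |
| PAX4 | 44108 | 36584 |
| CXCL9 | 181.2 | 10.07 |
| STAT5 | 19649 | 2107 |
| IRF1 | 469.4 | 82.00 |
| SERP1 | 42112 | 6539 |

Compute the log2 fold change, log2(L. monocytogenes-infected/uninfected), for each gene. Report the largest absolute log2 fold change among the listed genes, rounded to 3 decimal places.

4.169

log2(115.3/1858) = -4.010  (PTEN12)
log2(36584/44108) = -0.270  (PAX4)
log2(10.07/181.2) = -4.169  (CXCL9)
log2(2107/19649) = -3.221  (STAT5)
log2(82.00/469.4) = -2.517  (IRF1)
log2(6539/42112) = -2.687  (SERP1)
The largest magnitude belongs to CXCL9.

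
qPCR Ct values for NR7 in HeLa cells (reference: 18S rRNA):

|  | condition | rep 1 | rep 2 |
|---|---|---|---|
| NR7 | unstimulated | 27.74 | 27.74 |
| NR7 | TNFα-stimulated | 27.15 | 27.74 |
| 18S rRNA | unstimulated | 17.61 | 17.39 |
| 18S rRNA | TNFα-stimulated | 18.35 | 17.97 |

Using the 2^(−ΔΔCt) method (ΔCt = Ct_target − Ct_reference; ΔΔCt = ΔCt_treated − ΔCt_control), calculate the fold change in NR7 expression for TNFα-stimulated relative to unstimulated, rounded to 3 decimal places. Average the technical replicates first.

1.939

Mean Ct: NR7 unstimulated 27.740; NR7 TNFα-stimulated 27.445; 18S rRNA unstimulated 17.500; 18S rRNA TNFα-stimulated 18.160
ΔCt(unstimulated) = 27.740 − 17.500 = 10.240
ΔCt(TNFα-stimulated) = 27.445 − 18.160 = 9.285
ΔΔCt = 9.285 − 10.240 = -0.955
Fold change = 2^(−(-0.955)) = 2^0.955 = 1.9386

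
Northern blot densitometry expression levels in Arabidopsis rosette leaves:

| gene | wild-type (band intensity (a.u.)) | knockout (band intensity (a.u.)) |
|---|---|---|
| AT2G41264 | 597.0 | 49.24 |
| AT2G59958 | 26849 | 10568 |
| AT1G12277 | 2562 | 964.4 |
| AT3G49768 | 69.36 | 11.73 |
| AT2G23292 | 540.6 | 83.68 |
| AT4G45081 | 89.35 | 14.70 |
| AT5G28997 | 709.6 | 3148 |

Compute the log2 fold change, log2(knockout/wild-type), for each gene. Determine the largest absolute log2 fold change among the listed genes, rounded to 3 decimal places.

3.600

log2(49.24/597.0) = -3.600  (AT2G41264)
log2(10568/26849) = -1.345  (AT2G59958)
log2(964.4/2562) = -1.410  (AT1G12277)
log2(11.73/69.36) = -2.564  (AT3G49768)
log2(83.68/540.6) = -2.692  (AT2G23292)
log2(14.70/89.35) = -2.604  (AT4G45081)
log2(3148/709.6) = 2.149  (AT5G28997)
The largest magnitude belongs to AT2G41264.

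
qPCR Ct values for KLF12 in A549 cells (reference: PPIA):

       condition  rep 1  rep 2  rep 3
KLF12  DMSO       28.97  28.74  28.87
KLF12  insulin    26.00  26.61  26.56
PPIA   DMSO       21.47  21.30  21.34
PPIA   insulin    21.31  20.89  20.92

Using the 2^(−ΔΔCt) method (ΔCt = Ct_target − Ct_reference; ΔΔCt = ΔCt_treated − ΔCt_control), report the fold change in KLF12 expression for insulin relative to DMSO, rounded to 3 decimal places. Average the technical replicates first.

4.408

Mean Ct: KLF12 DMSO 28.860; KLF12 insulin 26.390; PPIA DMSO 21.370; PPIA insulin 21.040
ΔCt(DMSO) = 28.860 − 21.370 = 7.490
ΔCt(insulin) = 26.390 − 21.040 = 5.350
ΔΔCt = 5.350 − 7.490 = -2.140
Fold change = 2^(−(-2.140)) = 2^2.140 = 4.4076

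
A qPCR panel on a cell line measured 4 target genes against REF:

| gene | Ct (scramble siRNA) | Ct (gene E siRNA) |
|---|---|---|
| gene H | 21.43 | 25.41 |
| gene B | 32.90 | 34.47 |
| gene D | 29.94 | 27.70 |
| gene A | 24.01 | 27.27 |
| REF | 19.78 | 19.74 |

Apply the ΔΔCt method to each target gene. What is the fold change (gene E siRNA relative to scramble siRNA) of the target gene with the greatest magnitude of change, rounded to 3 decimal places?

gene H: ΔΔCt = (25.41−19.74) − (21.43−19.78) = 5.67 − 1.65 = 4.02; fold change = 2^-4.02 = 0.062
gene B: ΔΔCt = (34.47−19.74) − (32.90−19.78) = 14.73 − 13.12 = 1.61; fold change = 2^-1.61 = 0.328
gene D: ΔΔCt = (27.70−19.74) − (29.94−19.78) = 7.96 − 10.16 = -2.20; fold change = 2^2.20 = 4.595
gene A: ΔΔCt = (27.27−19.74) − (24.01−19.78) = 7.53 − 4.23 = 3.30; fold change = 2^-3.30 = 0.102
gene H has the largest |ΔΔCt| = 4.02.

0.062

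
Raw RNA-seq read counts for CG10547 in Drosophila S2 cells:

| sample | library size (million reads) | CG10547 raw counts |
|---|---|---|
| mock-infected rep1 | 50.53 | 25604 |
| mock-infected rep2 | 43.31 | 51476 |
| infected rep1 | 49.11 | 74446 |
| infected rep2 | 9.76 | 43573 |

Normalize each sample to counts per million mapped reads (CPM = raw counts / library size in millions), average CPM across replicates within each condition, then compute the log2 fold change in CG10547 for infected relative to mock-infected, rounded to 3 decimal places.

CPM(mock-infected rep1) = 25604 / 50.53 = 506.7089
CPM(mock-infected rep2) = 51476 / 43.31 = 1188.5477
CPM(infected rep1) = 74446 / 49.11 = 1515.9031
CPM(infected rep2) = 43573 / 9.76 = 4464.4467
mean CPM(mock-infected) = 847.6283; mean CPM(infected) = 2990.1749
Fold change = 2990.1749 / 847.6283 = 3.52770
log2(3.52770) = 1.8187

1.819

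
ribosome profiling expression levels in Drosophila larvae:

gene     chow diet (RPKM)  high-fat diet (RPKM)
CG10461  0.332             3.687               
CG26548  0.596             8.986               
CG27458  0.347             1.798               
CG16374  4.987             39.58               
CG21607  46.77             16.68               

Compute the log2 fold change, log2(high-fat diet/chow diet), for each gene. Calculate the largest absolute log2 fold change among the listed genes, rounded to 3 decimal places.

log2(3.687/0.332) = 3.473  (CG10461)
log2(8.986/0.596) = 3.914  (CG26548)
log2(1.798/0.347) = 2.373  (CG27458)
log2(39.58/4.987) = 2.989  (CG16374)
log2(16.68/46.77) = -1.487  (CG21607)
The largest magnitude belongs to CG26548.

3.914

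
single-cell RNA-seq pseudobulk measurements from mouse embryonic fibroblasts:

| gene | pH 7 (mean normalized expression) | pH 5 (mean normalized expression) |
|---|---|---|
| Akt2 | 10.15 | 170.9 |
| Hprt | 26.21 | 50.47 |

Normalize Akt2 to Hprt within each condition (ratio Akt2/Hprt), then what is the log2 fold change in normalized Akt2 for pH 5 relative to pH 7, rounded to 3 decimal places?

Akt2/Hprt (pH 7) = 10.15 / 26.21 = 0.38726
Akt2/Hprt (pH 5) = 170.9 / 50.47 = 3.3862
Fold change = 3.3862 / 0.38726 = 8.7440
log2(8.7440) = 3.1283

3.128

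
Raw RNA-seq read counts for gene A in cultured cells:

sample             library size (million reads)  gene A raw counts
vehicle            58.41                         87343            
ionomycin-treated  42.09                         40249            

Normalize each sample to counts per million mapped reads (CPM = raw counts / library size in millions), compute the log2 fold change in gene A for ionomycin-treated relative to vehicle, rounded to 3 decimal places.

CPM(vehicle) = 87343 / 58.41 = 1495.3433
CPM(ionomycin-treated) = 40249 / 42.09 = 956.2604
Fold change = 956.2604 / 1495.3433 = 0.63949
log2(0.63949) = -0.6450

-0.645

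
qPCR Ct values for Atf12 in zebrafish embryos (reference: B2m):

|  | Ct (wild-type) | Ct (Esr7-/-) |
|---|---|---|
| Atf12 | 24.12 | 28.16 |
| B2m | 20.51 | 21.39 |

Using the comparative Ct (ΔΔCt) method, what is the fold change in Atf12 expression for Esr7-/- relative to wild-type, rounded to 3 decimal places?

ΔCt(wild-type) = 24.120 − 20.510 = 3.610
ΔCt(Esr7-/-) = 28.160 − 21.390 = 6.770
ΔΔCt = 6.770 − 3.610 = 3.160
Fold change = 2^(−3.160) = 0.1119

0.112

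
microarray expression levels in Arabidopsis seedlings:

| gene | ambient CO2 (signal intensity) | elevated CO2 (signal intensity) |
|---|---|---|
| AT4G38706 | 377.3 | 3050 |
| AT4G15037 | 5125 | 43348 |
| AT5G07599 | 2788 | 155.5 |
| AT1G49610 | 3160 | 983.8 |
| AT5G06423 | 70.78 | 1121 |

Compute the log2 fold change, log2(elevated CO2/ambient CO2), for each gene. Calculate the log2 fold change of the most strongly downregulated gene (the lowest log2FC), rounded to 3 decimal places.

log2(3050/377.3) = 3.015  (AT4G38706)
log2(43348/5125) = 3.080  (AT4G15037)
log2(155.5/2788) = -4.164  (AT5G07599)
log2(983.8/3160) = -1.683  (AT1G49610)
log2(1121/70.78) = 3.985  (AT5G06423)
AT5G07599 is most strongly downregulated.

-4.164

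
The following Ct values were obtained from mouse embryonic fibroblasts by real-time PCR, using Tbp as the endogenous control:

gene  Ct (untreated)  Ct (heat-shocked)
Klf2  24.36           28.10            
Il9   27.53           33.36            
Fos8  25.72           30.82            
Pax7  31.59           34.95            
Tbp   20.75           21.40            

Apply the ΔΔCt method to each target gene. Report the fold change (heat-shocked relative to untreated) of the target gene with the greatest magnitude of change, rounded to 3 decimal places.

Klf2: ΔΔCt = (28.10−21.40) − (24.36−20.75) = 6.70 − 3.61 = 3.09; fold change = 2^-3.09 = 0.117
Il9: ΔΔCt = (33.36−21.40) − (27.53−20.75) = 11.96 − 6.78 = 5.18; fold change = 2^-5.18 = 0.028
Fos8: ΔΔCt = (30.82−21.40) − (25.72−20.75) = 9.42 − 4.97 = 4.45; fold change = 2^-4.45 = 0.046
Pax7: ΔΔCt = (34.95−21.40) − (31.59−20.75) = 13.55 − 10.84 = 2.71; fold change = 2^-2.71 = 0.153
Il9 has the largest |ΔΔCt| = 5.18.

0.028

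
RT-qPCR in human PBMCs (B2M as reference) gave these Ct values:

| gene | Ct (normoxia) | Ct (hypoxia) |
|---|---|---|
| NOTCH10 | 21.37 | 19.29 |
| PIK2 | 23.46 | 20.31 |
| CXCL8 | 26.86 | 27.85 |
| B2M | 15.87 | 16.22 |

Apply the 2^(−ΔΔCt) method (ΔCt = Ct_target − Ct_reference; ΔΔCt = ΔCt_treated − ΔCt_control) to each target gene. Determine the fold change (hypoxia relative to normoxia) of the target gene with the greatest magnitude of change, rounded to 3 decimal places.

11.314

NOTCH10: ΔΔCt = (19.29−16.22) − (21.37−15.87) = 3.07 − 5.50 = -2.43; fold change = 2^2.43 = 5.389
PIK2: ΔΔCt = (20.31−16.22) − (23.46−15.87) = 4.09 − 7.59 = -3.50; fold change = 2^3.50 = 11.314
CXCL8: ΔΔCt = (27.85−16.22) − (26.86−15.87) = 11.63 − 10.99 = 0.64; fold change = 2^-0.64 = 0.642
PIK2 has the largest |ΔΔCt| = 3.50.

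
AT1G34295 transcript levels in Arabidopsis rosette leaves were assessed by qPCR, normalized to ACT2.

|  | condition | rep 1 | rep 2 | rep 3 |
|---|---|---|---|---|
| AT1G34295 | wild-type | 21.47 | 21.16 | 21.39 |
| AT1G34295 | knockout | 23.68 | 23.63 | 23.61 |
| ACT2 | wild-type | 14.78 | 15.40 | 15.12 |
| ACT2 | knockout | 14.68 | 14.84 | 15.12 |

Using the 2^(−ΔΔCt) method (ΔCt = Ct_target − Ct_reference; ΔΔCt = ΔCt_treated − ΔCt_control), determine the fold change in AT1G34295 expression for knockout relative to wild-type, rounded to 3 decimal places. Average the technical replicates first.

Mean Ct: AT1G34295 wild-type 21.340; AT1G34295 knockout 23.640; ACT2 wild-type 15.100; ACT2 knockout 14.880
ΔCt(wild-type) = 21.340 − 15.100 = 6.240
ΔCt(knockout) = 23.640 − 14.880 = 8.760
ΔΔCt = 8.760 − 6.240 = 2.520
Fold change = 2^(−2.520) = 0.1743

0.174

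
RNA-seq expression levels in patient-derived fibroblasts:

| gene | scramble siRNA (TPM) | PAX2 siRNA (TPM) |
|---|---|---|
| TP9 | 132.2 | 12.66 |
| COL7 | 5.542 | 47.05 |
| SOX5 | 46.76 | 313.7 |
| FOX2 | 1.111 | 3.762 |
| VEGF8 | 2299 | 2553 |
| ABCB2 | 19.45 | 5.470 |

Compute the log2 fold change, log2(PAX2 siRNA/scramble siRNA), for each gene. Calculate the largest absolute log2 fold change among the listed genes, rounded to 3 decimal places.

log2(12.66/132.2) = -3.384  (TP9)
log2(47.05/5.542) = 3.086  (COL7)
log2(313.7/46.76) = 2.746  (SOX5)
log2(3.762/1.111) = 1.760  (FOX2)
log2(2553/2299) = 0.151  (VEGF8)
log2(5.470/19.45) = -1.830  (ABCB2)
The largest magnitude belongs to TP9.

3.384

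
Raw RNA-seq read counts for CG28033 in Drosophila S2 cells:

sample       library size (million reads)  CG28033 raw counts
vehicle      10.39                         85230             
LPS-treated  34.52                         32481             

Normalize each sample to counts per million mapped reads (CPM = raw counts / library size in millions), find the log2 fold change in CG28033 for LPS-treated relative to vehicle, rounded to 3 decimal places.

CPM(vehicle) = 85230 / 10.39 = 8203.0799
CPM(LPS-treated) = 32481 / 34.52 = 940.9328
Fold change = 940.9328 / 8203.0799 = 0.11470
log2(0.11470) = -3.1240

-3.124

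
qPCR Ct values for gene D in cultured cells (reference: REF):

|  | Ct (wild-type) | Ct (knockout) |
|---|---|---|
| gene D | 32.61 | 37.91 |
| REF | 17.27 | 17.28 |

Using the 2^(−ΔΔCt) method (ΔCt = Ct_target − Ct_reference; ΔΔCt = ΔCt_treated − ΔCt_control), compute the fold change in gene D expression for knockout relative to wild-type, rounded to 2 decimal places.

ΔCt(wild-type) = 32.610 − 17.270 = 15.340
ΔCt(knockout) = 37.910 − 17.280 = 20.630
ΔΔCt = 20.630 − 15.340 = 5.290
Fold change = 2^(−5.290) = 0.026

0.03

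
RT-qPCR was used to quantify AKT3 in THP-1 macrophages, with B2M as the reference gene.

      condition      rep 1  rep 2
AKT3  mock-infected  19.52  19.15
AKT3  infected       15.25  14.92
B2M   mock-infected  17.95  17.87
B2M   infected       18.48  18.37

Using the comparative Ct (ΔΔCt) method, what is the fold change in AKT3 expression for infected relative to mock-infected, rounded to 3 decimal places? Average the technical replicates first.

27.190

Mean Ct: AKT3 mock-infected 19.335; AKT3 infected 15.085; B2M mock-infected 17.910; B2M infected 18.425
ΔCt(mock-infected) = 19.335 − 17.910 = 1.425
ΔCt(infected) = 15.085 − 18.425 = -3.340
ΔΔCt = -3.340 − 1.425 = -4.765
Fold change = 2^(−(-4.765)) = 2^4.765 = 27.1899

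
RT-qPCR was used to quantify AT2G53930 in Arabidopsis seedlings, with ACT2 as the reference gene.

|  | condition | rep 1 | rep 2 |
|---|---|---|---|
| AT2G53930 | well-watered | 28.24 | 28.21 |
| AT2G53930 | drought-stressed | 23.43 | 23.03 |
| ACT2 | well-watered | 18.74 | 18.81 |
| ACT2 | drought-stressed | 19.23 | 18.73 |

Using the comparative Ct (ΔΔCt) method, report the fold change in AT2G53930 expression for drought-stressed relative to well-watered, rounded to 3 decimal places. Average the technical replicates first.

36.758

Mean Ct: AT2G53930 well-watered 28.225; AT2G53930 drought-stressed 23.230; ACT2 well-watered 18.775; ACT2 drought-stressed 18.980
ΔCt(well-watered) = 28.225 − 18.775 = 9.450
ΔCt(drought-stressed) = 23.230 − 18.980 = 4.250
ΔΔCt = 4.250 − 9.450 = -5.200
Fold change = 2^(−(-5.200)) = 2^5.200 = 36.7583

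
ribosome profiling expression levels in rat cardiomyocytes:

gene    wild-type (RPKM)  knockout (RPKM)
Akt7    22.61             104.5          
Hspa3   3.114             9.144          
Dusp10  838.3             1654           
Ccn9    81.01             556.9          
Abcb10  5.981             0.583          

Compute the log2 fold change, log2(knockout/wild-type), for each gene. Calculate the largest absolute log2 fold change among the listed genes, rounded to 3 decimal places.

log2(104.5/22.61) = 2.208  (Akt7)
log2(9.144/3.114) = 1.554  (Hspa3)
log2(1654/838.3) = 0.980  (Dusp10)
log2(556.9/81.01) = 2.781  (Ccn9)
log2(0.583/5.981) = -3.359  (Abcb10)
The largest magnitude belongs to Abcb10.

3.359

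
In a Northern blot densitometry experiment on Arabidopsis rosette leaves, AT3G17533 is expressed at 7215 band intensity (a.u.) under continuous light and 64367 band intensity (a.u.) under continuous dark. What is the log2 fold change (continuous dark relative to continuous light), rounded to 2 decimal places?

Fold change = 64367 / 7215 = 8.9213
log2(8.9213) = 3.157

3.16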